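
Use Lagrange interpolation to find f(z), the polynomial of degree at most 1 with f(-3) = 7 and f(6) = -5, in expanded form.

f(z) = -(4/3)z + 3

Build the Lagrange basis polynomials:
L_0(z) = (z - 6) / [-9] = -(1/9)z + 2/3
L_1(z) = (z + 3) / [9] = (1/9)z + 1/3
f(z) = 7·L_0 + (-5)·L_1
  7·L_0(z) = -(7/9)z + 14/3
  (-5)·L_1(z) = -(5/9)z - 5/3
Adding term by term: -(4/3)z + 3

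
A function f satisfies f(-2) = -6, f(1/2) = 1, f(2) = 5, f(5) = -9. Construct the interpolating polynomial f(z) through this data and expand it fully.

f(z) = -(431/1890)z^3 + (61/756)z^2 + (13843/3780)z - 311/378

Build the Lagrange basis polynomials:
L_0(z) = (z - 1/2)(z - 2)(z - 5) / [-70] = -(1/70)z^3 + (3/28)z^2 - (27/140)z + 1/14
L_1(z) = (z + 2)(z - 2)(z - 5) / [135/8] = (8/135)z^3 - (8/27)z^2 - (32/135)z + 32/27
L_2(z) = (z + 2)(z - 1/2)(z - 5) / [-18] = -(1/18)z^3 + (7/36)z^2 + (17/36)z - 5/18
L_3(z) = (z + 2)(z - 1/2)(z - 2) / [189/2] = (2/189)z^3 - (1/189)z^2 - (8/189)z + 4/189
f(z) = (-6)·L_0 + 1·L_1 + 5·L_2 + (-9)·L_3
  (-6)·L_0(z) = (3/35)z^3 - (9/14)z^2 + (81/70)z - 3/7
  1·L_1(z) = (8/135)z^3 - (8/27)z^2 - (32/135)z + 32/27
  5·L_2(z) = -(5/18)z^3 + (35/36)z^2 + (85/36)z - 25/18
  (-9)·L_3(z) = -(2/21)z^3 + (1/21)z^2 + (8/21)z - 4/21
Adding term by term: -(431/1890)z^3 + (61/756)z^2 + (13843/3780)z - 311/378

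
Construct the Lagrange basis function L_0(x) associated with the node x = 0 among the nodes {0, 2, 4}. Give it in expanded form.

L_0(x) = (1/8)x^2 - (3/4)x + 1

L_0(x) = (x - 2)(x - 4) / [(-2)·(-4)]
       = (x^2 - 6x + 8) / (8)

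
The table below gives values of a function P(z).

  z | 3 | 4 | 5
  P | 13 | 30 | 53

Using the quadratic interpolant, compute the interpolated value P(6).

82

Using Newton's divided-difference form:
P[3,4] = (30 - 13) / (4 - 3) = 17
P[4,5] = (53 - 30) / (5 - 4) = 23
P[3,4,5] = (23 - 17) / (5 - 3) = 3
P(6) = 13 + 17·(3) + 3·(3)·(2) = 82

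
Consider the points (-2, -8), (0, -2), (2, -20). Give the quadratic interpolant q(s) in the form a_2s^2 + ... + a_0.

q(s) = -3s^2 - 3s - 2

Build the Lagrange basis polynomials:
L_0(s) = s(s - 2) / [8] = (1/8)s^2 - (1/4)s
L_1(s) = (s + 2)(s - 2) / [-4] = -(1/4)s^2 + 1
L_2(s) = (s + 2)s / [8] = (1/8)s^2 + (1/4)s
q(s) = (-8)·L_0 + (-2)·L_1 + (-20)·L_2
  (-8)·L_0(s) = -s^2 + 2s
  (-2)·L_1(s) = (1/2)s^2 - 2
  (-20)·L_2(s) = -(5/2)s^2 - 5s
Adding term by term: -3s^2 - 3s - 2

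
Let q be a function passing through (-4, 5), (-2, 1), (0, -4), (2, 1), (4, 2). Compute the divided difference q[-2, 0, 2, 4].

q[-2,0] = (-4 - 1) / (0 - (-2)) = -5/2
q[0,2] = (1 - (-4)) / (2 - 0) = 5/2
q[2,4] = (2 - 1) / (4 - 2) = 1/2
q[-2,0,2] = (5/2 - (-5/2)) / (2 - (-2)) = 5/4
q[0,2,4] = (1/2 - 5/2) / (4 - 0) = -1/2
q[-2,0,2,4] = (-1/2 - 5/4) / (4 - (-2)) = -7/24

-7/24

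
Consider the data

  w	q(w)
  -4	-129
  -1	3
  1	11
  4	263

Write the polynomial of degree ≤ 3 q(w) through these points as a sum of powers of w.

q(w) = 3w^3 + 4w^2 + w + 3

Build the Lagrange basis polynomials:
L_0(w) = (w + 1)(w - 1)(w - 4) / [-120] = -(1/120)w^3 + (1/30)w^2 + (1/120)w - 1/30
L_1(w) = (w + 4)(w - 1)(w - 4) / [30] = (1/30)w^3 - (1/30)w^2 - (8/15)w + 8/15
L_2(w) = (w + 4)(w + 1)(w - 4) / [-30] = -(1/30)w^3 - (1/30)w^2 + (8/15)w + 8/15
L_3(w) = (w + 4)(w + 1)(w - 1) / [120] = (1/120)w^3 + (1/30)w^2 - (1/120)w - 1/30
q(w) = (-129)·L_0 + 3·L_1 + 11·L_2 + 263·L_3
  (-129)·L_0(w) = (43/40)w^3 - (43/10)w^2 - (43/40)w + 43/10
  3·L_1(w) = (1/10)w^3 - (1/10)w^2 - (8/5)w + 8/5
  11·L_2(w) = -(11/30)w^3 - (11/30)w^2 + (88/15)w + 88/15
  263·L_3(w) = (263/120)w^3 + (263/30)w^2 - (263/120)w - 263/30
Adding term by term: 3w^3 + 4w^2 + w + 3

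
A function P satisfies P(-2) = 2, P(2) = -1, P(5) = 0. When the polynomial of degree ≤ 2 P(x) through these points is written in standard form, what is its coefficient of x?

Build the Lagrange basis polynomials:
L_0(x) = (x - 2)(x - 5) / [28] = (1/28)x^2 - (1/4)x + 5/14
L_1(x) = (x + 2)(x - 5) / [-12] = -(1/12)x^2 + (1/4)x + 5/6
L_2(x) = (x + 2)(x - 2) / [21] = (1/21)x^2 - 4/21
P(x) = 2·L_0 + (-1)·L_1 + 0·L_2
Only the coefficient of x is needed; take it from each L_i and combine:
2·(-1/4) + (-1)·(1/4) + 0·(0) = -3/4

-3/4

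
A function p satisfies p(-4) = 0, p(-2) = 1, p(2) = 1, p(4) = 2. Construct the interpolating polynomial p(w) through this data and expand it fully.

Newton's divided differences:
p[-4,-2] = (1 - 0) / (-2 - (-4)) = 1/2
p[-2,2] = (1 - 1) / (2 - (-2)) = 0
p[2,4] = (2 - 1) / (4 - 2) = 1/2
p[-4,-2,2] = (0 - 1/2) / (2 - (-4)) = -1/12
p[-2,2,4] = (1/2 - 0) / (4 - (-2)) = 1/12
p[-4,-2,2,4] = (1/12 - (-1/12)) / (4 - (-4)) = 1/48
p(w) = (1/2)·(w + 4) + (-1/12)·(w + 4)(w + 2) + (1/48)·(w + 4)(w + 2)(w - 2)
Expanding: p(w) = (1/48)w^3 - (1/12)w + 1

p(w) = (1/48)w^3 - (1/12)w + 1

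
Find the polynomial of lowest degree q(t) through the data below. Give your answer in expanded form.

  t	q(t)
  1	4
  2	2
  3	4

Build the Lagrange basis polynomials:
L_0(t) = (t - 2)(t - 3) / [2] = (1/2)t^2 - (5/2)t + 3
L_1(t) = (t - 1)(t - 3) / [-1] = -t^2 + 4t - 3
L_2(t) = (t - 1)(t - 2) / [2] = (1/2)t^2 - (3/2)t + 1
q(t) = 4·L_0 + 2·L_1 + 4·L_2
  4·L_0(t) = 2t^2 - 10t + 12
  2·L_1(t) = -2t^2 + 8t - 6
  4·L_2(t) = 2t^2 - 6t + 4
Adding term by term: 2t^2 - 8t + 10

q(t) = 2t^2 - 8t + 10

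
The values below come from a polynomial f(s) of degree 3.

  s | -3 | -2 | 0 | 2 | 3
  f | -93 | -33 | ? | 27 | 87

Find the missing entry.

-3

The 4 known values determine f uniquely (degree ≤ 3).
Evaluate each Lagrange basis at s = 0:
L_0(0) = (2)·(-2)·(-3)/[(-1)·(-5)·(-6)] = -2/5
L_1(0) = (3)·(-2)·(-3)/[(1)·(-4)·(-5)] = 9/10
L_2(0) = (3)·(2)·(-3)/[(5)·(4)·(-1)] = 9/10
L_3(0) = (3)·(2)·(-2)/[(6)·(5)·(1)] = -2/5
Sum: (-93)·(-2/5) + (-33)·(9/10) + 27·(9/10) + 87·(-2/5) = -3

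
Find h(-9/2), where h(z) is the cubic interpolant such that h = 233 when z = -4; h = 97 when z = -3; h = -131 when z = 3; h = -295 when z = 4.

L_0(-9/2) = (-3/2)·(-15/2)·(-17/2)/[(-1)·(-7)·(-8)] = 765/448
L_1(-9/2) = (-1/2)·(-15/2)·(-17/2)/[(1)·(-6)·(-7)] = -85/112
L_2(-9/2) = (-1/2)·(-3/2)·(-17/2)/[(7)·(6)·(-1)] = 17/112
L_3(-9/2) = (-1/2)·(-3/2)·(-15/2)/[(8)·(7)·(1)] = -45/448
Sum: 233·(765/448) + 97·(-85/112) + (-131)·(17/112) + (-295)·(-45/448) = 334

334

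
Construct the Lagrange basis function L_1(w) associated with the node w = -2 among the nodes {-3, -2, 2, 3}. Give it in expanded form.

L_1(w) = (w + 3)(w - 2)(w - 3) / [(1)·(-4)·(-5)]
       = (w^3 - 2w^2 - 9w + 18) / (20)

L_1(w) = (1/20)w^3 - (1/10)w^2 - (9/20)w + 9/10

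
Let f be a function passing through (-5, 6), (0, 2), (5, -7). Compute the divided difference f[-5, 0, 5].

f[-5,0] = (2 - 6) / (0 - (-5)) = -4/5
f[0,5] = (-7 - 2) / (5 - 0) = -9/5
f[-5,0,5] = (-9/5 - (-4/5)) / (5 - (-5)) = -1/10

-1/10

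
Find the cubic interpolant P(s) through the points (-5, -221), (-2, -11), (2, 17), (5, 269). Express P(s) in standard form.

Newton's divided differences:
P[-5,-2] = (-11 - (-221)) / (-2 - (-5)) = 70
P[-2,2] = (17 - (-11)) / (2 - (-2)) = 7
P[2,5] = (269 - 17) / (5 - 2) = 84
P[-5,-2,2] = (7 - 70) / (2 - (-5)) = -9
P[-2,2,5] = (84 - 7) / (5 - (-2)) = 11
P[-5,-2,2,5] = (11 - (-9)) / (5 - (-5)) = 2
P(s) = -221 + 70·(s + 5) + (-9)·(s + 5)(s + 2) + 2·(s + 5)(s + 2)(s - 2)
Expanding: P(s) = 2s^3 + s^2 - s - 1

P(s) = 2s^3 + s^2 - s - 1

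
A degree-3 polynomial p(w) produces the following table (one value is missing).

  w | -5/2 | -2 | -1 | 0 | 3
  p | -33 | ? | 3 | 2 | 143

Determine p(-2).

-12

The 4 known values determine p uniquely (degree ≤ 3).
Evaluate each Lagrange basis at w = -2:
L_0(-2) = (-1)·(-2)·(-5)/[(-3/2)·(-5/2)·(-11/2)] = 16/33
L_1(-2) = (1/2)·(-2)·(-5)/[(3/2)·(-1)·(-4)] = 5/6
L_2(-2) = (1/2)·(-1)·(-5)/[(5/2)·(1)·(-3)] = -1/3
L_3(-2) = (1/2)·(-1)·(-2)/[(11/2)·(4)·(3)] = 1/66
Sum: (-33)·(16/33) + 3·(5/6) + 2·(-1/3) + 143·(1/66) = -12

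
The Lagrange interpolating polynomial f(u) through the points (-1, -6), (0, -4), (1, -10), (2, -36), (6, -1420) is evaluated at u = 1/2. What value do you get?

-93/16

Evaluate each Lagrange basis at u = 1/2:
L_0(1/2) = (1/2)·(-1/2)·(-3/2)·(-11/2)/[(-1)·(-2)·(-3)·(-7)] = -11/224
L_1(1/2) = (3/2)·(-1/2)·(-3/2)·(-11/2)/[(1)·(-1)·(-2)·(-6)] = 33/64
L_2(1/2) = (3/2)·(1/2)·(-3/2)·(-11/2)/[(2)·(1)·(-1)·(-5)] = 99/160
L_3(1/2) = (3/2)·(1/2)·(-1/2)·(-11/2)/[(3)·(2)·(1)·(-4)] = -11/128
L_4(1/2) = (3/2)·(1/2)·(-1/2)·(-3/2)/[(7)·(6)·(5)·(4)] = 3/4480
Sum: (-6)·(-11/224) + (-4)·(33/64) + (-10)·(99/160) + (-36)·(-11/128) + (-1420)·(3/4480) = -93/16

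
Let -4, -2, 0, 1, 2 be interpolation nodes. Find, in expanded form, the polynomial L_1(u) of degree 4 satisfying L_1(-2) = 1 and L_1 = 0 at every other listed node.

L_1(u) = (u + 4)u(u - 1)(u - 2) / [(2)·(-2)·(-3)·(-4)]
       = (u^4 + u^3 - 10u^2 + 8u) / (-48)

L_1(u) = -(1/48)u^4 - (1/48)u^3 + (5/24)u^2 - (1/6)u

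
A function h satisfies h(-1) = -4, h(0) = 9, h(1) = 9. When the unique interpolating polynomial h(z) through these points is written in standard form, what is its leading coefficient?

-13/2

Build the Lagrange basis polynomials:
L_0(z) = z(z - 1) / [2] = (1/2)z^2 - (1/2)z
L_1(z) = (z + 1)(z - 1) / [-1] = -z^2 + 1
L_2(z) = (z + 1)z / [2] = (1/2)z^2 + (1/2)z
h(z) = (-4)·L_0 + 9·L_1 + 9·L_2
Only the coefficient of z^2 is needed; take it from each L_i and combine:
(-4)·(1/2) + 9·(-1) + 9·(1/2) = -13/2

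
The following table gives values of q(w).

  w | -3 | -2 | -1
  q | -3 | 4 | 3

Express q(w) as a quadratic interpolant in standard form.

q(w) = -4w^2 - 13w - 6

Build the Lagrange basis polynomials:
L_0(w) = (w + 2)(w + 1) / [2] = (1/2)w^2 + (3/2)w + 1
L_1(w) = (w + 3)(w + 1) / [-1] = -w^2 - 4w - 3
L_2(w) = (w + 3)(w + 2) / [2] = (1/2)w^2 + (5/2)w + 3
q(w) = (-3)·L_0 + 4·L_1 + 3·L_2
  (-3)·L_0(w) = -(3/2)w^2 - (9/2)w - 3
  4·L_1(w) = -4w^2 - 16w - 12
  3·L_2(w) = (3/2)w^2 + (15/2)w + 9
Adding term by term: -4w^2 - 13w - 6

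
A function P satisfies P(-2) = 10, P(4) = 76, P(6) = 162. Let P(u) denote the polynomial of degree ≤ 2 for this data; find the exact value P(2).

L_0(2) = (-2)·(-4)/[(-6)·(-8)] = 1/6
L_1(2) = (4)·(-4)/[(6)·(-2)] = 4/3
L_2(2) = (4)·(-2)/[(8)·(2)] = -1/2
Sum: 10·(1/6) + 76·(4/3) + 162·(-1/2) = 22

22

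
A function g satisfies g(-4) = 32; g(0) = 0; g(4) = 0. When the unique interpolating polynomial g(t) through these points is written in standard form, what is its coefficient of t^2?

The leading coefficient equals the top divided difference g[-4,0,4].
g[-4,0] = (0 - 32) / (0 - (-4)) = -8
g[0,4] = (0 - 0) / (4 - 0) = 0
g[-4,0,4] = (0 - (-8)) / (4 - (-4)) = 1

1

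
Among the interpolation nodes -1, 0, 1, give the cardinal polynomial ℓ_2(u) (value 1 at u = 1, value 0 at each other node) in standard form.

ℓ_2(u) = (u + 1)u / [(2)·(1)]
       = (u^2 + u) / (2)

ℓ_2(u) = (1/2)u^2 + (1/2)u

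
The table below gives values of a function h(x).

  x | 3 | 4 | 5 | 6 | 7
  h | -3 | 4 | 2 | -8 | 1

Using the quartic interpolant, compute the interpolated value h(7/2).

Using Newton's divided-difference form:
h[3,4] = (4 - (-3)) / (4 - 3) = 7
h[4,5] = (2 - 4) / (5 - 4) = -2
h[5,6] = (-8 - 2) / (6 - 5) = -10
h[6,7] = (1 - (-8)) / (7 - 6) = 9
h[3,4,5] = (-2 - 7) / (5 - 3) = -9/2
h[4,5,6] = (-10 - (-2)) / (6 - 4) = -4
h[5,6,7] = (9 - (-10)) / (7 - 5) = 19/2
h[3,4,5,6] = (-4 - (-9/2)) / (6 - 3) = 1/6
h[4,5,6,7] = (19/2 - (-4)) / (7 - 4) = 9/2
h[3,4,5,6,7] = (9/2 - 1/6) / (7 - 3) = 13/12
h(7/2) = -3 + 7·(1/2) + (-9/2)·(1/2)·(-1/2) + (1/6)·(1/2)·(-1/2)·(-3/2) + (13/12)·(1/2)·(-1/2)·(-3/2)·(-5/2) = 43/64

43/64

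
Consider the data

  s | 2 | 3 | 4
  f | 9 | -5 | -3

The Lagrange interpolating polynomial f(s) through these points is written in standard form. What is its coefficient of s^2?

8

The leading coefficient equals the top divided difference f[2,3,4].
f[2,3] = (-5 - 9) / (3 - 2) = -14
f[3,4] = (-3 - (-5)) / (4 - 3) = 2
f[2,3,4] = (2 - (-14)) / (4 - 2) = 8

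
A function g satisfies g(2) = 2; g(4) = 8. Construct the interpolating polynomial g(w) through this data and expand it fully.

Build the Lagrange basis polynomials:
L_0(w) = (w - 4) / [-2] = -(1/2)w + 2
L_1(w) = (w - 2) / [2] = (1/2)w - 1
g(w) = 2·L_0 + 8·L_1
  2·L_0(w) = -w + 4
  8·L_1(w) = 4w - 8
Adding term by term: 3w - 4

g(w) = 3w - 4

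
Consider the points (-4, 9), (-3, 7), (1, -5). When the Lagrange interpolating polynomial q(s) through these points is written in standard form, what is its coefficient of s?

Build the Lagrange basis polynomials:
L_0(s) = (s + 3)(s - 1) / [5] = (1/5)s^2 + (2/5)s - 3/5
L_1(s) = (s + 4)(s - 1) / [-4] = -(1/4)s^2 - (3/4)s + 1
L_2(s) = (s + 4)(s + 3) / [20] = (1/20)s^2 + (7/20)s + 3/5
q(s) = 9·L_0 + 7·L_1 + (-5)·L_2
Only the coefficient of s is needed; take it from each L_i and combine:
9·(2/5) + 7·(-3/4) + (-5)·(7/20) = -17/5

-17/5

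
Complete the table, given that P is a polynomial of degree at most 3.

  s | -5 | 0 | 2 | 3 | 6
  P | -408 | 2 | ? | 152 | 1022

The 4 known values determine P uniquely (degree ≤ 3).
Evaluate each Lagrange basis at s = 2:
L_0(2) = (2)·(-1)·(-4)/[(-5)·(-8)·(-11)] = -1/55
L_1(2) = (7)·(-1)·(-4)/[(5)·(-3)·(-6)] = 14/45
L_2(2) = (7)·(2)·(-4)/[(8)·(3)·(-3)] = 7/9
L_3(2) = (7)·(2)·(-1)/[(11)·(6)·(3)] = -7/99
Sum: (-408)·(-1/55) + 2·(14/45) + 152·(7/9) + 1022·(-7/99) = 54

54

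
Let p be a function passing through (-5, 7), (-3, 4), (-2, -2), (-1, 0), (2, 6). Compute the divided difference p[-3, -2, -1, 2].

-4/5

p[-3,-2] = (-2 - 4) / (-2 - (-3)) = -6
p[-2,-1] = (0 - (-2)) / (-1 - (-2)) = 2
p[-1,2] = (6 - 0) / (2 - (-1)) = 2
p[-3,-2,-1] = (2 - (-6)) / (-1 - (-3)) = 4
p[-2,-1,2] = (2 - 2) / (2 - (-2)) = 0
p[-3,-2,-1,2] = (0 - 4) / (2 - (-3)) = -4/5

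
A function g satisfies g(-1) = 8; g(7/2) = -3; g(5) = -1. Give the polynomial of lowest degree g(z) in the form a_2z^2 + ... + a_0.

Build the Lagrange basis polynomials:
L_0(z) = (z - 7/2)(z - 5) / [27] = (1/27)z^2 - (17/54)z + 35/54
L_1(z) = (z + 1)(z - 5) / [-27/4] = -(4/27)z^2 + (16/27)z + 20/27
L_2(z) = (z + 1)(z - 7/2) / [9] = (1/9)z^2 - (5/18)z - 7/18
g(z) = 8·L_0 + (-3)·L_1 + (-1)·L_2
  8·L_0(z) = (8/27)z^2 - (68/27)z + 140/27
  (-3)·L_1(z) = (4/9)z^2 - (16/9)z - 20/9
  (-1)·L_2(z) = -(1/9)z^2 + (5/18)z + 7/18
Adding term by term: (17/27)z^2 - (217/54)z + 181/54

g(z) = (17/27)z^2 - (217/54)z + 181/54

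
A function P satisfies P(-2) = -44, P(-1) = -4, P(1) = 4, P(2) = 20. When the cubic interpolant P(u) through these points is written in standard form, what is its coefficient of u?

0

Build the Lagrange basis polynomials:
L_0(u) = (u + 1)(u - 1)(u - 2) / [-12] = -(1/12)u^3 + (1/6)u^2 + (1/12)u - 1/6
L_1(u) = (u + 2)(u - 1)(u - 2) / [6] = (1/6)u^3 - (1/6)u^2 - (2/3)u + 2/3
L_2(u) = (u + 2)(u + 1)(u - 2) / [-6] = -(1/6)u^3 - (1/6)u^2 + (2/3)u + 2/3
L_3(u) = (u + 2)(u + 1)(u - 1) / [12] = (1/12)u^3 + (1/6)u^2 - (1/12)u - 1/6
P(u) = (-44)·L_0 + (-4)·L_1 + 4·L_2 + 20·L_3
Only the coefficient of u is needed; take it from each L_i and combine:
(-44)·(1/12) + (-4)·(-2/3) + 4·(2/3) + 20·(-1/12) = 0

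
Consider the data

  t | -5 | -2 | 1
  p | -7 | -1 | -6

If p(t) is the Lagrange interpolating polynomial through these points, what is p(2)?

L_0(2) = (4)·(1)/[(-3)·(-6)] = 2/9
L_1(2) = (7)·(1)/[(3)·(-3)] = -7/9
L_2(2) = (7)·(4)/[(6)·(3)] = 14/9
Sum: (-7)·(2/9) + (-1)·(-7/9) + (-6)·(14/9) = -91/9

-91/9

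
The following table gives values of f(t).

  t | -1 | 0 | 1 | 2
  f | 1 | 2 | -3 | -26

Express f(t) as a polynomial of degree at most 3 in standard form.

f(t) = -2t^3 - 3t^2 + 2

Newton's divided differences:
f[-1,0] = (2 - 1) / (0 - (-1)) = 1
f[0,1] = (-3 - 2) / (1 - 0) = -5
f[1,2] = (-26 - (-3)) / (2 - 1) = -23
f[-1,0,1] = (-5 - 1) / (1 - (-1)) = -3
f[0,1,2] = (-23 - (-5)) / (2 - 0) = -9
f[-1,0,1,2] = (-9 - (-3)) / (2 - (-1)) = -2
f(t) = 1 + 1·(t + 1) + (-3)·(t + 1)t + (-2)·(t + 1)t(t - 1)
Expanding: f(t) = -2t^3 - 3t^2 + 2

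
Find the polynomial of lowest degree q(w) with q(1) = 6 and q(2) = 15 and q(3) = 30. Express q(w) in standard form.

q(w) = 3w^2 + 3

L_0(w) = (w - 2)(w - 3) / [2] = (1/2)w^2 - (5/2)w + 3
L_1(w) = (w - 1)(w - 3) / [-1] = -w^2 + 4w - 3
L_2(w) = (w - 1)(w - 2) / [2] = (1/2)w^2 - (3/2)w + 1
q(w) = 6·L_0 + 15·L_1 + 30·L_2
  6·L_0(w) = 3w^2 - 15w + 18
  15·L_1(w) = -15w^2 + 60w - 45
  30·L_2(w) = 15w^2 - 45w + 30
Adding term by term: 3w^2 + 3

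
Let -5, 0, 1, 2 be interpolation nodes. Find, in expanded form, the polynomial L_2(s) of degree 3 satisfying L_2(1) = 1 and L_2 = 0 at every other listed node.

L_2(s) = (s + 5)s(s - 2) / [(6)·(1)·(-1)]
       = (s^3 + 3s^2 - 10s) / (-6)

L_2(s) = -(1/6)s^3 - (1/2)s^2 + (5/3)s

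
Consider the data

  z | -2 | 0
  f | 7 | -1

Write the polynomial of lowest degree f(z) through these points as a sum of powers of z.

f(z) = -4z - 1

L_0(z) = z / [-2] = -(1/2)z
L_1(z) = (z + 2) / [2] = (1/2)z + 1
f(z) = 7·L_0 + (-1)·L_1
  7·L_0(z) = -(7/2)z
  (-1)·L_1(z) = -(1/2)z - 1
Adding term by term: -4z - 1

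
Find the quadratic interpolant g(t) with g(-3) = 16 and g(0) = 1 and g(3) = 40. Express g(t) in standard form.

Build the Lagrange basis polynomials:
L_0(t) = t(t - 3) / [18] = (1/18)t^2 - (1/6)t
L_1(t) = (t + 3)(t - 3) / [-9] = -(1/9)t^2 + 1
L_2(t) = (t + 3)t / [18] = (1/18)t^2 + (1/6)t
g(t) = 16·L_0 + 1·L_1 + 40·L_2
  16·L_0(t) = (8/9)t^2 - (8/3)t
  1·L_1(t) = -(1/9)t^2 + 1
  40·L_2(t) = (20/9)t^2 + (20/3)t
Adding term by term: 3t^2 + 4t + 1

g(t) = 3t^2 + 4t + 1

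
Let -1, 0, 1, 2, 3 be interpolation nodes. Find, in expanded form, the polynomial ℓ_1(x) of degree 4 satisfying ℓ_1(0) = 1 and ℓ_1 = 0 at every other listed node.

ℓ_1(x) = (x + 1)(x - 1)(x - 2)(x - 3) / [(1)·(-1)·(-2)·(-3)]
       = (x^4 - 5x^3 + 5x^2 + 5x - 6) / (-6)

ℓ_1(x) = -(1/6)x^4 + (5/6)x^3 - (5/6)x^2 - (5/6)x + 1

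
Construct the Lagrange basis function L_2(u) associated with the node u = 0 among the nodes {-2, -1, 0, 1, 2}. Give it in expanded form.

L_2(u) = (u + 2)(u + 1)(u - 1)(u - 2) / [(2)·(1)·(-1)·(-2)]
       = (u^4 - 5u^2 + 4) / (4)

L_2(u) = (1/4)u^4 - (5/4)u^2 + 1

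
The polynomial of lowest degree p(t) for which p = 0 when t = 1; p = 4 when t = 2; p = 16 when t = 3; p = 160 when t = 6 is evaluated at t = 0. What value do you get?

-2

Using Newton's divided-difference form:
p[1,2] = (4 - 0) / (2 - 1) = 4
p[2,3] = (16 - 4) / (3 - 2) = 12
p[3,6] = (160 - 16) / (6 - 3) = 48
p[1,2,3] = (12 - 4) / (3 - 1) = 4
p[2,3,6] = (48 - 12) / (6 - 2) = 9
p[1,2,3,6] = (9 - 4) / (6 - 1) = 1
p(0) = 0 + 4·(-1) + 4·(-1)·(-2) + 1·(-1)·(-2)·(-3) = -2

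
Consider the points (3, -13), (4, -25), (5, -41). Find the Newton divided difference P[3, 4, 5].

-2

P[3,4] = (-25 - (-13)) / (4 - 3) = -12
P[4,5] = (-41 - (-25)) / (5 - 4) = -16
P[3,4,5] = (-16 - (-12)) / (5 - 3) = -2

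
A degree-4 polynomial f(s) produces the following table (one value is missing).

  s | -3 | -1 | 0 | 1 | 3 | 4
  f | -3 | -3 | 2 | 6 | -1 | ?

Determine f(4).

-211/12

The 5 known values determine f uniquely (degree ≤ 4).
Evaluate each Lagrange basis at s = 4:
L_0(4) = (5)·(4)·(3)·(1)/[(-2)·(-3)·(-4)·(-6)] = 5/12
L_1(4) = (7)·(4)·(3)·(1)/[(2)·(-1)·(-2)·(-4)] = -21/4
L_2(4) = (7)·(5)·(3)·(1)/[(3)·(1)·(-1)·(-3)] = 35/3
L_3(4) = (7)·(5)·(4)·(1)/[(4)·(2)·(1)·(-2)] = -35/4
L_4(4) = (7)·(5)·(4)·(3)/[(6)·(4)·(3)·(2)] = 35/12
Sum: (-3)·(5/12) + (-3)·(-21/4) + 2·(35/3) + 6·(-35/4) + (-1)·(35/12) = -211/12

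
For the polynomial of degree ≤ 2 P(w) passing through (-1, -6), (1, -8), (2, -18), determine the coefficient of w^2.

-3

Build the Lagrange basis polynomials:
L_0(w) = (w - 1)(w - 2) / [6] = (1/6)w^2 - (1/2)w + 1/3
L_1(w) = (w + 1)(w - 2) / [-2] = -(1/2)w^2 + (1/2)w + 1
L_2(w) = (w + 1)(w - 1) / [3] = (1/3)w^2 - 1/3
P(w) = (-6)·L_0 + (-8)·L_1 + (-18)·L_2
Only the coefficient of w^2 is needed; take it from each L_i and combine:
(-6)·(1/6) + (-8)·(-1/2) + (-18)·(1/3) = -3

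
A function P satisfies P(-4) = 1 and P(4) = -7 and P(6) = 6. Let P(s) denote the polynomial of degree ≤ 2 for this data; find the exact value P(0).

-15

Evaluate each Lagrange basis at s = 0:
L_0(0) = (-4)·(-6)/[(-8)·(-10)] = 3/10
L_1(0) = (4)·(-6)/[(8)·(-2)] = 3/2
L_2(0) = (4)·(-4)/[(10)·(2)] = -4/5
Sum: 1·(3/10) + (-7)·(3/2) + 6·(-4/5) = -15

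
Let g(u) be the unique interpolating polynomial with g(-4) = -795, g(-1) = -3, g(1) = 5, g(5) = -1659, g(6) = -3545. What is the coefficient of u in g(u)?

3

Build the Lagrange basis polynomials:
L_0(u) = (u + 1)(u - 1)(u - 5)(u - 6) / [1350] = (1/1350)u^4 - (11/1350)u^3 + (29/1350)u^2 + (11/1350)u - 1/45
L_1(u) = (u + 4)(u - 1)(u - 5)(u - 6) / [-252] = -(1/252)u^4 + (2/63)u^3 + (1/36)u^2 - (67/126)u + 10/21
L_2(u) = (u + 4)(u + 1)(u - 5)(u - 6) / [200] = (1/200)u^4 - (3/100)u^3 - (21/200)u^2 + (53/100)u + 3/5
L_3(u) = (u + 4)(u + 1)(u - 1)(u - 6) / [-216] = -(1/216)u^4 + (1/108)u^3 + (25/216)u^2 - (1/108)u - 1/9
L_4(u) = (u + 4)(u + 1)(u - 1)(u - 5) / [350] = (1/350)u^4 - (1/350)u^3 - (3/50)u^2 + (1/350)u + 2/35
g(u) = (-795)·L_0 + (-3)·L_1 + 5·L_2 + (-1659)·L_3 + (-3545)·L_4
Only the coefficient of u is needed; take it from each L_i and combine:
(-795)·(11/1350) + (-3)·(-67/126) + 5·(53/100) + (-1659)·(-1/108) + (-3545)·(1/350) = 3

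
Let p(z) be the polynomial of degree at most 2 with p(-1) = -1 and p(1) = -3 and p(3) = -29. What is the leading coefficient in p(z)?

-3

The leading coefficient equals the top divided difference p[-1,1,3].
p[-1,1] = (-3 - (-1)) / (1 - (-1)) = -1
p[1,3] = (-29 - (-3)) / (3 - 1) = -13
p[-1,1,3] = (-13 - (-1)) / (3 - (-1)) = -3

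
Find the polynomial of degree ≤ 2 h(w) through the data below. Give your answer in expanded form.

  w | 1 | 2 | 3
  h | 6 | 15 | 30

h(w) = 3w^2 + 3

Build the Lagrange basis polynomials:
L_0(w) = (w - 2)(w - 3) / [2] = (1/2)w^2 - (5/2)w + 3
L_1(w) = (w - 1)(w - 3) / [-1] = -w^2 + 4w - 3
L_2(w) = (w - 1)(w - 2) / [2] = (1/2)w^2 - (3/2)w + 1
h(w) = 6·L_0 + 15·L_1 + 30·L_2
  6·L_0(w) = 3w^2 - 15w + 18
  15·L_1(w) = -15w^2 + 60w - 45
  30·L_2(w) = 15w^2 - 45w + 30
Adding term by term: 3w^2 + 3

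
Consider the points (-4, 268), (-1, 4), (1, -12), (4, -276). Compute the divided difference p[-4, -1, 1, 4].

p[-4,-1] = (4 - 268) / (-1 - (-4)) = -88
p[-1,1] = (-12 - 4) / (1 - (-1)) = -8
p[1,4] = (-276 - (-12)) / (4 - 1) = -88
p[-4,-1,1] = (-8 - (-88)) / (1 - (-4)) = 16
p[-1,1,4] = (-88 - (-8)) / (4 - (-1)) = -16
p[-4,-1,1,4] = (-16 - 16) / (4 - (-4)) = -4

-4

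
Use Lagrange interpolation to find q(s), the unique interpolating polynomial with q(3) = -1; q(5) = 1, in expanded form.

q(s) = s - 4

L_0(s) = (s - 5) / [-2] = -(1/2)s + 5/2
L_1(s) = (s - 3) / [2] = (1/2)s - 3/2
q(s) = (-1)·L_0 + 1·L_1
  (-1)·L_0(s) = (1/2)s - 5/2
  1·L_1(s) = (1/2)s - 3/2
Adding term by term: s - 4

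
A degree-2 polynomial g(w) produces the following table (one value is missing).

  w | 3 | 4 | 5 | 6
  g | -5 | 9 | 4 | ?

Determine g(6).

The 3 known values determine g uniquely (degree ≤ 2).
L_0(6) = (2)·(1)/[(-1)·(-2)] = 1
L_1(6) = (3)·(1)/[(1)·(-1)] = -3
L_2(6) = (3)·(2)/[(2)·(1)] = 3
Sum: (-5)·(1) + 9·(-3) + 4·(3) = -20

-20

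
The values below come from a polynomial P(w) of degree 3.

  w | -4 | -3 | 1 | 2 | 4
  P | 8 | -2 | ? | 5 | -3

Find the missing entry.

The 4 known values determine P uniquely (degree ≤ 3).
Evaluate each Lagrange basis at w = 1:
L_0(1) = (4)·(-1)·(-3)/[(-1)·(-6)·(-8)] = -1/4
L_1(1) = (5)·(-1)·(-3)/[(1)·(-5)·(-7)] = 3/7
L_2(1) = (5)·(4)·(-3)/[(6)·(5)·(-2)] = 1
L_3(1) = (5)·(4)·(-1)/[(8)·(7)·(2)] = -5/28
Sum: 8·(-1/4) + (-2)·(3/7) + 5·(1) + (-3)·(-5/28) = 75/28

75/28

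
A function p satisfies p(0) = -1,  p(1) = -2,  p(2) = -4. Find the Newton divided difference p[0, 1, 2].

-1/2

p[0,1] = (-2 - (-1)) / (1 - 0) = -1
p[1,2] = (-4 - (-2)) / (2 - 1) = -2
p[0,1,2] = (-2 - (-1)) / (2 - 0) = -1/2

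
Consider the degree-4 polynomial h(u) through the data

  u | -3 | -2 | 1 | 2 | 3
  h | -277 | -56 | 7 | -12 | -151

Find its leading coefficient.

Build the Lagrange basis polynomials:
L_0(u) = (u + 2)(u - 1)(u - 2)(u - 3) / [120] = (1/120)u^4 - (1/30)u^3 - (1/120)u^2 + (2/15)u - 1/10
L_1(u) = (u + 3)(u - 1)(u - 2)(u - 3) / [-60] = -(1/60)u^4 + (1/20)u^3 + (7/60)u^2 - (9/20)u + 3/10
L_2(u) = (u + 3)(u + 2)(u - 2)(u - 3) / [24] = (1/24)u^4 - (13/24)u^2 + 3/2
L_3(u) = (u + 3)(u + 2)(u - 1)(u - 3) / [-20] = -(1/20)u^4 - (1/20)u^3 + (11/20)u^2 + (9/20)u - 9/10
L_4(u) = (u + 3)(u + 2)(u - 1)(u - 2) / [60] = (1/60)u^4 + (1/30)u^3 - (7/60)u^2 - (2/15)u + 1/5
h(u) = (-277)·L_0 + (-56)·L_1 + 7·L_2 + (-12)·L_3 + (-151)·L_4
Only the coefficient of u^4 is needed; take it from each L_i and combine:
(-277)·(1/120) + (-56)·(-1/60) + 7·(1/24) + (-12)·(-1/20) + (-151)·(1/60) = -3

-3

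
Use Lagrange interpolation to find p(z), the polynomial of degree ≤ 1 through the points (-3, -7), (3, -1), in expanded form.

Build the Lagrange basis polynomials:
L_0(z) = (z - 3) / [-6] = -(1/6)z + 1/2
L_1(z) = (z + 3) / [6] = (1/6)z + 1/2
p(z) = (-7)·L_0 + (-1)·L_1
  (-7)·L_0(z) = (7/6)z - 7/2
  (-1)·L_1(z) = -(1/6)z - 1/2
Adding term by term: z - 4

p(z) = z - 4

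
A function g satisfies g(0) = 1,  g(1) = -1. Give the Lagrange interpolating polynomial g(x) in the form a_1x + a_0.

Build the Lagrange basis polynomials:
L_0(x) = (x - 1) / [-1] = -x + 1
L_1(x) = x / [1] = x
g(x) = 1·L_0 + (-1)·L_1
  1·L_0(x) = -x + 1
  (-1)·L_1(x) = -x
Adding term by term: -2x + 1

g(x) = -2x + 1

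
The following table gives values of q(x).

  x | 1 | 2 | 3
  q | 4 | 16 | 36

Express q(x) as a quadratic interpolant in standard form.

L_0(x) = (x - 2)(x - 3) / [2] = (1/2)x^2 - (5/2)x + 3
L_1(x) = (x - 1)(x - 3) / [-1] = -x^2 + 4x - 3
L_2(x) = (x - 1)(x - 2) / [2] = (1/2)x^2 - (3/2)x + 1
q(x) = 4·L_0 + 16·L_1 + 36·L_2
  4·L_0(x) = 2x^2 - 10x + 12
  16·L_1(x) = -16x^2 + 64x - 48
  36·L_2(x) = 18x^2 - 54x + 36
Adding term by term: 4x^2

q(x) = 4x^2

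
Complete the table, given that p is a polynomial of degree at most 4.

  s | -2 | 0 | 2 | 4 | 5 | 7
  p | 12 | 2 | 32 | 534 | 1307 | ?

The 5 known values determine p uniquely (degree ≤ 4).
L_0(7) = (7)·(5)·(3)·(2)/[(-2)·(-4)·(-6)·(-7)] = 5/8
L_1(7) = (9)·(5)·(3)·(2)/[(2)·(-2)·(-4)·(-5)] = -27/8
L_2(7) = (9)·(7)·(3)·(2)/[(4)·(2)·(-2)·(-3)] = 63/8
L_3(7) = (9)·(7)·(5)·(2)/[(6)·(4)·(2)·(-1)] = -105/8
L_4(7) = (9)·(7)·(5)·(3)/[(7)·(5)·(3)·(1)] = 9
Sum: 12·(5/8) + 2·(-27/8) + 32·(63/8) + 534·(-105/8) + 1307·(9) = 5007

5007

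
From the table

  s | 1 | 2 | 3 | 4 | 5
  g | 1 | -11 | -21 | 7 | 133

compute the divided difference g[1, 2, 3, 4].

6

g[1,2] = (-11 - 1) / (2 - 1) = -12
g[2,3] = (-21 - (-11)) / (3 - 2) = -10
g[3,4] = (7 - (-21)) / (4 - 3) = 28
g[1,2,3] = (-10 - (-12)) / (3 - 1) = 1
g[2,3,4] = (28 - (-10)) / (4 - 2) = 19
g[1,2,3,4] = (19 - 1) / (4 - 1) = 6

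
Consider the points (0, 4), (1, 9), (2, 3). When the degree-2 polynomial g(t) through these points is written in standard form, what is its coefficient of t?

21/2

Build the Lagrange basis polynomials:
L_0(t) = (t - 1)(t - 2) / [2] = (1/2)t^2 - (3/2)t + 1
L_1(t) = t(t - 2) / [-1] = -t^2 + 2t
L_2(t) = t(t - 1) / [2] = (1/2)t^2 - (1/2)t
g(t) = 4·L_0 + 9·L_1 + 3·L_2
Only the coefficient of t is needed; take it from each L_i and combine:
4·(-3/2) + 9·(2) + 3·(-1/2) = 21/2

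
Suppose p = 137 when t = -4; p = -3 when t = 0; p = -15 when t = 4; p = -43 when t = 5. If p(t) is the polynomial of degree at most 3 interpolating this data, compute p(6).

-93

Evaluate each Lagrange basis at t = 6:
L_0(6) = (6)·(2)·(1)/[(-4)·(-8)·(-9)] = -1/24
L_1(6) = (10)·(2)·(1)/[(4)·(-4)·(-5)] = 1/4
L_2(6) = (10)·(6)·(1)/[(8)·(4)·(-1)] = -15/8
L_3(6) = (10)·(6)·(2)/[(9)·(5)·(1)] = 8/3
Sum: 137·(-1/24) + (-3)·(1/4) + (-15)·(-15/8) + (-43)·(8/3) = -93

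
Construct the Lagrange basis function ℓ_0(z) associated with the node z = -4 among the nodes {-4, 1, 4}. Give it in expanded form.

ℓ_0(z) = (1/40)z^2 - (1/8)z + 1/10

ℓ_0(z) = (z - 1)(z - 4) / [(-5)·(-8)]
       = (z^2 - 5z + 4) / (40)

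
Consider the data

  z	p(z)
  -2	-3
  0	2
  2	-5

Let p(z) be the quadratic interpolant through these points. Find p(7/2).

-145/8

L_0(7/2) = (7/2)·(3/2)/[(-2)·(-4)] = 21/32
L_1(7/2) = (11/2)·(3/2)/[(2)·(-2)] = -33/16
L_2(7/2) = (11/2)·(7/2)/[(4)·(2)] = 77/32
Sum: (-3)·(21/32) + 2·(-33/16) + (-5)·(77/32) = -145/8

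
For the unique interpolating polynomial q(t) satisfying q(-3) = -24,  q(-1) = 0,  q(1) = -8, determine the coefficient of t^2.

-4

The leading coefficient equals the top divided difference q[-3,-1,1].
q[-3,-1] = (0 - (-24)) / (-1 - (-3)) = 12
q[-1,1] = (-8 - 0) / (1 - (-1)) = -4
q[-3,-1,1] = (-4 - 12) / (1 - (-3)) = -4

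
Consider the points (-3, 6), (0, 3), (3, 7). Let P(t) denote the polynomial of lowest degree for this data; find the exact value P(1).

32/9

Using Newton's divided-difference form:
P[-3,0] = (3 - 6) / (0 - (-3)) = -1
P[0,3] = (7 - 3) / (3 - 0) = 4/3
P[-3,0,3] = (4/3 - (-1)) / (3 - (-3)) = 7/18
P(1) = 6 + (-1)·(4) + (7/18)·(4)·(1) = 32/9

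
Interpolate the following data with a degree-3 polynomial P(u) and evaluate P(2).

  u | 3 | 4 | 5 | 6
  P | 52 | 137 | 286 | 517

Evaluate each Lagrange basis at u = 2:
L_0(2) = (-2)·(-3)·(-4)/[(-1)·(-2)·(-3)] = 4
L_1(2) = (-1)·(-3)·(-4)/[(1)·(-1)·(-2)] = -6
L_2(2) = (-1)·(-2)·(-4)/[(2)·(1)·(-1)] = 4
L_3(2) = (-1)·(-2)·(-3)/[(3)·(2)·(1)] = -1
Sum: 52·(4) + 137·(-6) + 286·(4) + 517·(-1) = 13

13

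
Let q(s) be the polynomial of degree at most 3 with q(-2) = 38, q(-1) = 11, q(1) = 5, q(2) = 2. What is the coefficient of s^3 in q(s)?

The leading coefficient equals the top divided difference q[-2,-1,1,2].
q[-2,-1] = (11 - 38) / (-1 - (-2)) = -27
q[-1,1] = (5 - 11) / (1 - (-1)) = -3
q[1,2] = (2 - 5) / (2 - 1) = -3
q[-2,-1,1] = (-3 - (-27)) / (1 - (-2)) = 8
q[-1,1,2] = (-3 - (-3)) / (2 - (-1)) = 0
q[-2,-1,1,2] = (0 - 8) / (2 - (-2)) = -2

-2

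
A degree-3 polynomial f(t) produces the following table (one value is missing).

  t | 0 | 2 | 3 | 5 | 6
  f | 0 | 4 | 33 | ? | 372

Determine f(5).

205

The 4 known values determine f uniquely (degree ≤ 3).
Evaluate each Lagrange basis at t = 5:
L_0(5) = (3)·(2)·(-1)/[(-2)·(-3)·(-6)] = 1/6
L_1(5) = (5)·(2)·(-1)/[(2)·(-1)·(-4)] = -5/4
L_2(5) = (5)·(3)·(-1)/[(3)·(1)·(-3)] = 5/3
L_3(5) = (5)·(3)·(2)/[(6)·(4)·(3)] = 5/12
Sum: 0 + 4·(-5/4) + 33·(5/3) + 372·(5/12) = 205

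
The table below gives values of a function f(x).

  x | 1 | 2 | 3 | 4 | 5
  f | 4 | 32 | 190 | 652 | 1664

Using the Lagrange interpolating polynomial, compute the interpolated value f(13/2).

78857/16

L_0(13/2) = (9/2)·(7/2)·(5/2)·(3/2)/[(-1)·(-2)·(-3)·(-4)] = 315/128
L_1(13/2) = (11/2)·(7/2)·(5/2)·(3/2)/[(1)·(-1)·(-2)·(-3)] = -385/32
L_2(13/2) = (11/2)·(9/2)·(5/2)·(3/2)/[(2)·(1)·(-1)·(-2)] = 1485/64
L_3(13/2) = (11/2)·(9/2)·(7/2)·(3/2)/[(3)·(2)·(1)·(-1)] = -693/32
L_4(13/2) = (11/2)·(9/2)·(7/2)·(5/2)/[(4)·(3)·(2)·(1)] = 1155/128
Sum: 4·(315/128) + 32·(-385/32) + 190·(1485/64) + 652·(-693/32) + 1664·(1155/128) = 78857/16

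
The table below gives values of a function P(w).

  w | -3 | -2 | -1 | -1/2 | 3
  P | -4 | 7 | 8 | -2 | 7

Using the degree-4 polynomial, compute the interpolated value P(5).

Evaluate each Lagrange basis at w = 5:
L_0(5) = (7)·(6)·(11/2)·(2)/[(-1)·(-2)·(-5/2)·(-6)] = 77/5
L_1(5) = (8)·(6)·(11/2)·(2)/[(1)·(-1)·(-3/2)·(-5)] = -352/5
L_2(5) = (8)·(7)·(11/2)·(2)/[(2)·(1)·(-1/2)·(-4)] = 154
L_3(5) = (8)·(7)·(6)·(2)/[(5/2)·(3/2)·(1/2)·(-7/2)] = -512/5
L_4(5) = (8)·(7)·(6)·(11/2)/[(6)·(5)·(4)·(7/2)] = 22/5
Sum: (-4)·(77/5) + 7·(-352/5) + 8·(154) + (-2)·(-512/5) + 7·(22/5) = 4566/5

4566/5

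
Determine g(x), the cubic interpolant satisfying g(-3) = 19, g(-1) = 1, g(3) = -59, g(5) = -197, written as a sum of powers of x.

g(x) = -x^3 - 2x^2 - 4x - 2

Newton's divided differences:
g[-3,-1] = (1 - 19) / (-1 - (-3)) = -9
g[-1,3] = (-59 - 1) / (3 - (-1)) = -15
g[3,5] = (-197 - (-59)) / (5 - 3) = -69
g[-3,-1,3] = (-15 - (-9)) / (3 - (-3)) = -1
g[-1,3,5] = (-69 - (-15)) / (5 - (-1)) = -9
g[-3,-1,3,5] = (-9 - (-1)) / (5 - (-3)) = -1
g(x) = 19 + (-9)·(x + 3) + (-1)·(x + 3)(x + 1) + (-1)·(x + 3)(x + 1)(x - 3)
Expanding: g(x) = -x^3 - 2x^2 - 4x - 2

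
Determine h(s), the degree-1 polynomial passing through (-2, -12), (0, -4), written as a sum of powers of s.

L_0(s) = s / [-2] = -(1/2)s
L_1(s) = (s + 2) / [2] = (1/2)s + 1
h(s) = (-12)·L_0 + (-4)·L_1
  (-12)·L_0(s) = 6s
  (-4)·L_1(s) = -2s - 4
Adding term by term: 4s - 4

h(s) = 4s - 4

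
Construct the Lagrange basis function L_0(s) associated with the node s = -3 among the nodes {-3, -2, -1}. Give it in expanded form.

L_0(s) = (1/2)s^2 + (3/2)s + 1

L_0(s) = (s + 2)(s + 1) / [(-1)·(-2)]
       = (s^2 + 3s + 2) / (2)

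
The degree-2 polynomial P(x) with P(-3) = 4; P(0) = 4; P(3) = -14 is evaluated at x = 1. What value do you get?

L_0(1) = (1)·(-2)/[(-3)·(-6)] = -1/9
L_1(1) = (4)·(-2)/[(3)·(-3)] = 8/9
L_2(1) = (4)·(1)/[(6)·(3)] = 2/9
Sum: 4·(-1/9) + 4·(8/9) + (-14)·(2/9) = 0

0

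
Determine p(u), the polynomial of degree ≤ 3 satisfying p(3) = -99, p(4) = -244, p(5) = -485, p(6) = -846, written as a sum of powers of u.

p(u) = -4u^3 + 3u

L_0(u) = (u - 4)(u - 5)(u - 6) / [-6] = -(1/6)u^3 + (5/2)u^2 - (37/3)u + 20
L_1(u) = (u - 3)(u - 5)(u - 6) / [2] = (1/2)u^3 - 7u^2 + (63/2)u - 45
L_2(u) = (u - 3)(u - 4)(u - 6) / [-2] = -(1/2)u^3 + (13/2)u^2 - 27u + 36
L_3(u) = (u - 3)(u - 4)(u - 5) / [6] = (1/6)u^3 - 2u^2 + (47/6)u - 10
p(u) = (-99)·L_0 + (-244)·L_1 + (-485)·L_2 + (-846)·L_3
  (-99)·L_0(u) = (33/2)u^3 - (495/2)u^2 + 1221u - 1980
  (-244)·L_1(u) = -122u^3 + 1708u^2 - 7686u + 10980
  (-485)·L_2(u) = (485/2)u^3 - (6305/2)u^2 + 13095u - 17460
  (-846)·L_3(u) = -141u^3 + 1692u^2 - 6627u + 8460
Adding term by term: -4u^3 + 3u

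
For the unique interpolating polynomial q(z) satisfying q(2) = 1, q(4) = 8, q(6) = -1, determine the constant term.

Build the Lagrange basis polynomials:
L_0(z) = (z - 4)(z - 6) / [8] = (1/8)z^2 - (5/4)z + 3
L_1(z) = (z - 2)(z - 6) / [-4] = -(1/4)z^2 + 2z - 3
L_2(z) = (z - 2)(z - 4) / [8] = (1/8)z^2 - (3/4)z + 1
q(z) = 1·L_0 + 8·L_1 + (-1)·L_2
Only the constant term is needed; take it from each L_i and combine:
1·(3) + 8·(-3) + (-1)·(1) = -22

-22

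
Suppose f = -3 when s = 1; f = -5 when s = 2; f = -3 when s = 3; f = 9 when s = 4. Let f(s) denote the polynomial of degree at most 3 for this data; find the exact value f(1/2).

L_0(1/2) = (-3/2)·(-5/2)·(-7/2)/[(-1)·(-2)·(-3)] = 35/16
L_1(1/2) = (-1/2)·(-5/2)·(-7/2)/[(1)·(-1)·(-2)] = -35/16
L_2(1/2) = (-1/2)·(-3/2)·(-7/2)/[(2)·(1)·(-1)] = 21/16
L_3(1/2) = (-1/2)·(-3/2)·(-5/2)/[(3)·(2)·(1)] = -5/16
Sum: (-3)·(35/16) + (-5)·(-35/16) + (-3)·(21/16) + 9·(-5/16) = -19/8

-19/8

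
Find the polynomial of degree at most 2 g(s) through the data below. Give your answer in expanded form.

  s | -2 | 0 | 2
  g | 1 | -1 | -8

g(s) = -(5/8)s^2 - (9/4)s - 1

L_0(s) = s(s - 2) / [8] = (1/8)s^2 - (1/4)s
L_1(s) = (s + 2)(s - 2) / [-4] = -(1/4)s^2 + 1
L_2(s) = (s + 2)s / [8] = (1/8)s^2 + (1/4)s
g(s) = 1·L_0 + (-1)·L_1 + (-8)·L_2
  1·L_0(s) = (1/8)s^2 - (1/4)s
  (-1)·L_1(s) = (1/4)s^2 - 1
  (-8)·L_2(s) = -s^2 - 2s
Adding term by term: -(5/8)s^2 - (9/4)s - 1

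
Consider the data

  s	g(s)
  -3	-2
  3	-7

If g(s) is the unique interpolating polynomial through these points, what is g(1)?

-16/3

Evaluate each Lagrange basis at s = 1:
L_0(1) = (-2)/[(-6)] = 1/3
L_1(1) = (4)/[(6)] = 2/3
Sum: (-2)·(1/3) + (-7)·(2/3) = -16/3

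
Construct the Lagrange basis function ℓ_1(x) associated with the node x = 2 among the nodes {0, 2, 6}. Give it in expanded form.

ℓ_1(x) = x(x - 6) / [(2)·(-4)]
       = (x^2 - 6x) / (-8)

ℓ_1(x) = -(1/8)x^2 + (3/4)x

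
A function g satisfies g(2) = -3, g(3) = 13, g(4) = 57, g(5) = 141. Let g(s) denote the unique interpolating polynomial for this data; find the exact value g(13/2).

1473/4

Evaluate each Lagrange basis at s = 13/2:
L_0(13/2) = (7/2)·(5/2)·(3/2)/[(-1)·(-2)·(-3)] = -35/16
L_1(13/2) = (9/2)·(5/2)·(3/2)/[(1)·(-1)·(-2)] = 135/16
L_2(13/2) = (9/2)·(7/2)·(3/2)/[(2)·(1)·(-1)] = -189/16
L_3(13/2) = (9/2)·(7/2)·(5/2)/[(3)·(2)·(1)] = 105/16
Sum: (-3)·(-35/16) + 13·(135/16) + 57·(-189/16) + 141·(105/16) = 1473/4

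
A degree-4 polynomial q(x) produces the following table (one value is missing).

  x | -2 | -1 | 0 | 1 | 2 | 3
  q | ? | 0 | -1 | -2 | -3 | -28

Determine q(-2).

The 5 known values determine q uniquely (degree ≤ 4).
L_0(-2) = (-2)·(-3)·(-4)·(-5)/[(-1)·(-2)·(-3)·(-4)] = 5
L_1(-2) = (-1)·(-3)·(-4)·(-5)/[(1)·(-1)·(-2)·(-3)] = -10
L_2(-2) = (-1)·(-2)·(-4)·(-5)/[(2)·(1)·(-1)·(-2)] = 10
L_3(-2) = (-1)·(-2)·(-3)·(-5)/[(3)·(2)·(1)·(-1)] = -5
L_4(-2) = (-1)·(-2)·(-3)·(-4)/[(4)·(3)·(2)·(1)] = 1
Sum: 0 + (-1)·(-10) + (-2)·(10) + (-3)·(-5) + (-28)·(1) = -23

-23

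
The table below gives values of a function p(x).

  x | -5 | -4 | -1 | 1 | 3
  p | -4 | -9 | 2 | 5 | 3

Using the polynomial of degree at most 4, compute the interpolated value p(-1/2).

18499/5120

Using Newton's divided-difference form:
p[-5,-4] = (-9 - (-4)) / (-4 - (-5)) = -5
p[-4,-1] = (2 - (-9)) / (-1 - (-4)) = 11/3
p[-1,1] = (5 - 2) / (1 - (-1)) = 3/2
p[1,3] = (3 - 5) / (3 - 1) = -1
p[-5,-4,-1] = (11/3 - (-5)) / (-1 - (-5)) = 13/6
p[-4,-1,1] = (3/2 - 11/3) / (1 - (-4)) = -13/30
p[-1,1,3] = (-1 - 3/2) / (3 - (-1)) = -5/8
p[-5,-4,-1,1] = (-13/30 - 13/6) / (1 - (-5)) = -13/30
p[-4,-1,1,3] = (-5/8 - (-13/30)) / (3 - (-4)) = -23/840
p[-5,-4,-1,1,3] = (-23/840 - (-13/30)) / (3 - (-5)) = 341/6720
p(-1/2) = -4 + (-5)·(9/2) + (13/6)·(9/2)·(7/2) + (-13/30)·(9/2)·(7/2)·(1/2) + (341/6720)·(9/2)·(7/2)·(1/2)·(-3/2) = 18499/5120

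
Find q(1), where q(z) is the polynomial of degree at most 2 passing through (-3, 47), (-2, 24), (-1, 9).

Using Newton's divided-difference form:
q[-3,-2] = (24 - 47) / (-2 - (-3)) = -23
q[-2,-1] = (9 - 24) / (-1 - (-2)) = -15
q[-3,-2,-1] = (-15 - (-23)) / (-1 - (-3)) = 4
q(1) = 47 + (-23)·(4) + 4·(4)·(3) = 3

3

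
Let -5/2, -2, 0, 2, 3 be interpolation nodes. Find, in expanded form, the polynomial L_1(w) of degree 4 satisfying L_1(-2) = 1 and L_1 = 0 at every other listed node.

L_1(w) = (w + 5/2)w(w - 2)(w - 3) / [(1/2)·(-2)·(-4)·(-5)]
       = (w^4 - (5/2)w^3 - (13/2)w^2 + 15w) / (-20)

L_1(w) = -(1/20)w^4 + (1/8)w^3 + (13/40)w^2 - (3/4)w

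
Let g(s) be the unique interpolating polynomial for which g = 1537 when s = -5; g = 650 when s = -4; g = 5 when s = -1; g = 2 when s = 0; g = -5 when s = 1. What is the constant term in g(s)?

2

L_0(s) = (s + 4)(s + 1)s(s - 1) / [120] = (1/120)s^4 + (1/30)s^3 - (1/120)s^2 - (1/30)s
L_1(s) = (s + 5)(s + 1)s(s - 1) / [-60] = -(1/60)s^4 - (1/12)s^3 + (1/60)s^2 + (1/12)s
L_2(s) = (s + 5)(s + 4)s(s - 1) / [24] = (1/24)s^4 + (1/3)s^3 + (11/24)s^2 - (5/6)s
L_3(s) = (s + 5)(s + 4)(s + 1)(s - 1) / [-20] = -(1/20)s^4 - (9/20)s^3 - (19/20)s^2 + (9/20)s + 1
L_4(s) = (s + 5)(s + 4)(s + 1)s / [60] = (1/60)s^4 + (1/6)s^3 + (29/60)s^2 + (1/3)s
g(s) = 1537·L_0 + 650·L_1 + 5·L_2 + 2·L_3 + (-5)·L_4
Only the constant term is needed; take it from each L_i and combine:
1537·(0) + 650·(0) + 5·(0) + 2·(1) + (-5)·(0) = 2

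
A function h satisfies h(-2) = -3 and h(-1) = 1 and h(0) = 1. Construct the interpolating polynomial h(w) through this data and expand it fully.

h(w) = -2w^2 - 2w + 1

Newton's divided differences:
h[-2,-1] = (1 - (-3)) / (-1 - (-2)) = 4
h[-1,0] = (1 - 1) / (0 - (-1)) = 0
h[-2,-1,0] = (0 - 4) / (0 - (-2)) = -2
h(w) = -3 + 4·(w + 2) + (-2)·(w + 2)(w + 1)
Expanding: h(w) = -2w^2 - 2w + 1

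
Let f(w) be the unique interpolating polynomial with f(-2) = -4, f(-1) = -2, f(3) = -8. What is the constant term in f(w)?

Build the Lagrange basis polynomials:
L_0(w) = (w + 1)(w - 3) / [5] = (1/5)w^2 - (2/5)w - 3/5
L_1(w) = (w + 2)(w - 3) / [-4] = -(1/4)w^2 + (1/4)w + 3/2
L_2(w) = (w + 2)(w + 1) / [20] = (1/20)w^2 + (3/20)w + 1/10
f(w) = (-4)·L_0 + (-2)·L_1 + (-8)·L_2
Only the constant term is needed; take it from each L_i and combine:
(-4)·(-3/5) + (-2)·(3/2) + (-8)·(1/10) = -7/5

-7/5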